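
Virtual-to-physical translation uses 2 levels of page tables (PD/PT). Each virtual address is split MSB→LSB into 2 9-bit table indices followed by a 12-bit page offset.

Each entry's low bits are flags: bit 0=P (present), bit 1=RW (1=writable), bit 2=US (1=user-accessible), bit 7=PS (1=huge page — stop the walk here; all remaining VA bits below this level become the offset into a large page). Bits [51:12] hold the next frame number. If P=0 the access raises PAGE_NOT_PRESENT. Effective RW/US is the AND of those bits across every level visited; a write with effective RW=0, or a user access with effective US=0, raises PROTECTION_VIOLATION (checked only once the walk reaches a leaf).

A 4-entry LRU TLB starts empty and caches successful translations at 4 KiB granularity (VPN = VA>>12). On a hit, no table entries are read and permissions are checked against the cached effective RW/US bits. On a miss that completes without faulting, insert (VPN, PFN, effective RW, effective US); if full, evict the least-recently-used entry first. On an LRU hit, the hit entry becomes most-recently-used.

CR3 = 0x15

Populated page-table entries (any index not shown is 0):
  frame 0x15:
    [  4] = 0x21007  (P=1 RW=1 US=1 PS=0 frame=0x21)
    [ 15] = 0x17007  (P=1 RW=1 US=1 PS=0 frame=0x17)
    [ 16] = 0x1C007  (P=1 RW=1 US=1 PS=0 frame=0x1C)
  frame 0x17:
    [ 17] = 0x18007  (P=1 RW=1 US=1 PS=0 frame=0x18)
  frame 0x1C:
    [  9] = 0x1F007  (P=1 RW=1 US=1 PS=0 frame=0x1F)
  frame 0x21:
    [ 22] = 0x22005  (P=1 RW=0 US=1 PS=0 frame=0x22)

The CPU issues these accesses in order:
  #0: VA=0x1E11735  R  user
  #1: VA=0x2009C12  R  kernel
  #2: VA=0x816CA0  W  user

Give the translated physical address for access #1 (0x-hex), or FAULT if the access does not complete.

Walk each access:
#0 VA=0x1E11735 (r,user):
  lvl0: tbl 0x15, slot 15 ⇒ 0x17007 (P1/RW1/US1/PS0)
  lvl1: tbl 0x17, slot 17 ⇒ 0x18007 (P1/RW1/US1/PS0)
  ⇒ phys 0x18735  [2 reads]
#1 VA=0x2009C12 (r,kernel):
  lvl0: tbl 0x15, slot 16 ⇒ 0x1C007 (P1/RW1/US1/PS0)
  lvl1: tbl 0x1C, slot 9 ⇒ 0x1F007 (P1/RW1/US1/PS0)
  ⇒ phys 0x1FC12  [2 reads]
#2 VA=0x816CA0 (w,user):
  lvl0: tbl 0x15, slot 4 ⇒ 0x21007 (P1/RW1/US1/PS0)
  lvl1: tbl 0x21, slot 22 ⇒ 0x22005 (P1/RW0/US1/PS0)
  ✗ PROTECTION_VIOLATION  [2 reads]

Access #1 PA: 0x1FC12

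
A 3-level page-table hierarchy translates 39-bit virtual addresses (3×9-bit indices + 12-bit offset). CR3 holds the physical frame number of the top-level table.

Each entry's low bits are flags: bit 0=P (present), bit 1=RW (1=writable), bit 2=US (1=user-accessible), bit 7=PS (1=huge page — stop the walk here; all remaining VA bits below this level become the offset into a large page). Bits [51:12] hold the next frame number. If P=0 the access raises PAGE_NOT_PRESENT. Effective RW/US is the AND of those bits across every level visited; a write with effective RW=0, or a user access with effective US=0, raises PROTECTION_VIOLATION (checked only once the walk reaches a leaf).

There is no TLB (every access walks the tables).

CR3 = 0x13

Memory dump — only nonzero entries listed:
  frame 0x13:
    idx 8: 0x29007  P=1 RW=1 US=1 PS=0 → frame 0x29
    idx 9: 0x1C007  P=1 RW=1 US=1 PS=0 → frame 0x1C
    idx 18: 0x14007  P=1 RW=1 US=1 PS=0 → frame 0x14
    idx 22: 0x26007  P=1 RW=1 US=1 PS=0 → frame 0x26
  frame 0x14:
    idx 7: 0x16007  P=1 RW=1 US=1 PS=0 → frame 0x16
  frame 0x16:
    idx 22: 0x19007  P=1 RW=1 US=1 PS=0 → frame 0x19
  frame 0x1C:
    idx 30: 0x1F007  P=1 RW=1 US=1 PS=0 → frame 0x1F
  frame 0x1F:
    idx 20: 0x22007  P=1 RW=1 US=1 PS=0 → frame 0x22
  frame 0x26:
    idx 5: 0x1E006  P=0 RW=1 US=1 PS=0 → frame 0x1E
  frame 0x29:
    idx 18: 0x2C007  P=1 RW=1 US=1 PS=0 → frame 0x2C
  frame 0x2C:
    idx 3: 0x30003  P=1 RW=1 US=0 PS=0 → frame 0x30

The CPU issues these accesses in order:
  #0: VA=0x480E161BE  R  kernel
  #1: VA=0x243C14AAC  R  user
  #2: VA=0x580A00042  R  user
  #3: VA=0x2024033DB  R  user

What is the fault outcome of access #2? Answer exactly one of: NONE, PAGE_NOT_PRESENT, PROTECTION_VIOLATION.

Per-access translation:
#0 VA=0x480E161BE (r,kernel):
  [0] read 0x13 idx=18: raw=0x14007 flags P=1 W=1 U=1 S=0
  [1] read 0x14 idx=7: raw=0x16007 flags P=1 W=1 U=1 S=0
  [2] read 0x16 idx=22: raw=0x19007 flags P=1 W=1 U=1 S=0
  ⇒ phys 0x191BE  [3 reads]
#1 VA=0x243C14AAC (r,user):
  [0] read 0x13 idx=9: raw=0x1C007 flags P=1 W=1 U=1 S=0
  [1] read 0x1C idx=30: raw=0x1F007 flags P=1 W=1 U=1 S=0
  [2] read 0x1F idx=20: raw=0x22007 flags P=1 W=1 U=1 S=0
  ⇒ phys 0x22AAC  [3 reads]
#2 VA=0x580A00042 (r,user):
  [0] read 0x13 idx=22: raw=0x26007 flags P=1 W=1 U=1 S=0
  [1] read 0x26 idx=5: raw=0x1E006 flags P=0 W=1 U=1 S=0
  → PAGE_NOT_PRESENT  (2 entries read)
#3 VA=0x2024033DB (r,user):
  [0] read 0x13 idx=8: raw=0x29007 flags P=1 W=1 U=1 S=0
  [1] read 0x29 idx=18: raw=0x2C007 flags P=1 W=1 U=1 S=0
  [2] read 0x2C idx=3: raw=0x30003 flags P=1 W=1 U=0 S=0
  → PROTECTION_VIOLATION  (3 entries read)

Access #2 fault: PAGE_NOT_PRESENT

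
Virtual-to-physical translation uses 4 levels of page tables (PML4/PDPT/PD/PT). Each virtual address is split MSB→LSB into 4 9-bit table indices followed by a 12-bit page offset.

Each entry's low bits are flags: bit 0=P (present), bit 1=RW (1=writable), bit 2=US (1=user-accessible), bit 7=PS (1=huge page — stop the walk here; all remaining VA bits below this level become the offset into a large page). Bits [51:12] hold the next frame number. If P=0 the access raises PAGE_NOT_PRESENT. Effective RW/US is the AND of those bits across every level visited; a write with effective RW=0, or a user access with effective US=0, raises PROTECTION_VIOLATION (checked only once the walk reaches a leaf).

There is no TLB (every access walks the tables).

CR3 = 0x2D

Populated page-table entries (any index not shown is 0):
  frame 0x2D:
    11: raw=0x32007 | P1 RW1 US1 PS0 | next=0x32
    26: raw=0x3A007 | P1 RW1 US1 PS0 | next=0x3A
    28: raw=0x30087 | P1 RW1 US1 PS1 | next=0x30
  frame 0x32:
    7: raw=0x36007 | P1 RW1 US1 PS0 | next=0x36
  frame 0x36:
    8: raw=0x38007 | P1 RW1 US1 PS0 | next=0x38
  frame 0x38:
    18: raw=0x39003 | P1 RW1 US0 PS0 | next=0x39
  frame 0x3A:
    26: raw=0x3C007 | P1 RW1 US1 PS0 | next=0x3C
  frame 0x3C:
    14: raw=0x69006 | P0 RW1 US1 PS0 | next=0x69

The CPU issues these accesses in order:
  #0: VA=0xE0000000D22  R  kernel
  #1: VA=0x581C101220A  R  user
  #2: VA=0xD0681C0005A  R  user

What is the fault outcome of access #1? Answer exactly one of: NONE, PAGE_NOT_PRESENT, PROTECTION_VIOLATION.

Per-access translation:
#0 VA=0xE0000000D22 (r,kernel):
  lvl0: tbl 0x2D, slot 28 ⇒ 0x30087 (P1/RW1/US1/PS1)
  → PA=0x30D22 (huge @L0)  (1 entries read)
#1 VA=0x581C101220A (r,user):
  lvl0: tbl 0x2D, slot 11 ⇒ 0x32007 (P1/RW1/US1/PS0)
  lvl1: tbl 0x32, slot 7 ⇒ 0x36007 (P1/RW1/US1/PS0)
  lvl2: tbl 0x36, slot 8 ⇒ 0x38007 (P1/RW1/US1/PS0)
  lvl3: tbl 0x38, slot 18 ⇒ 0x39003 (P1/RW1/US0/PS0)
  ⇒ fault: PROTECTION_VIOLATION  — 4 lookups
#2 VA=0xD0681C0005A (r,user):
  lvl0: tbl 0x2D, slot 26 ⇒ 0x3A007 (P1/RW1/US1/PS0)
  lvl1: tbl 0x3A, slot 26 ⇒ 0x3C007 (P1/RW1/US1/PS0)
  lvl2: tbl 0x3C, slot 14 ⇒ 0x69006 (P0/RW1/US1/PS0)
  ⇒ fault: PAGE_NOT_PRESENT  — 3 lookups

Access #1 fault: PROTECTION_VIOLATION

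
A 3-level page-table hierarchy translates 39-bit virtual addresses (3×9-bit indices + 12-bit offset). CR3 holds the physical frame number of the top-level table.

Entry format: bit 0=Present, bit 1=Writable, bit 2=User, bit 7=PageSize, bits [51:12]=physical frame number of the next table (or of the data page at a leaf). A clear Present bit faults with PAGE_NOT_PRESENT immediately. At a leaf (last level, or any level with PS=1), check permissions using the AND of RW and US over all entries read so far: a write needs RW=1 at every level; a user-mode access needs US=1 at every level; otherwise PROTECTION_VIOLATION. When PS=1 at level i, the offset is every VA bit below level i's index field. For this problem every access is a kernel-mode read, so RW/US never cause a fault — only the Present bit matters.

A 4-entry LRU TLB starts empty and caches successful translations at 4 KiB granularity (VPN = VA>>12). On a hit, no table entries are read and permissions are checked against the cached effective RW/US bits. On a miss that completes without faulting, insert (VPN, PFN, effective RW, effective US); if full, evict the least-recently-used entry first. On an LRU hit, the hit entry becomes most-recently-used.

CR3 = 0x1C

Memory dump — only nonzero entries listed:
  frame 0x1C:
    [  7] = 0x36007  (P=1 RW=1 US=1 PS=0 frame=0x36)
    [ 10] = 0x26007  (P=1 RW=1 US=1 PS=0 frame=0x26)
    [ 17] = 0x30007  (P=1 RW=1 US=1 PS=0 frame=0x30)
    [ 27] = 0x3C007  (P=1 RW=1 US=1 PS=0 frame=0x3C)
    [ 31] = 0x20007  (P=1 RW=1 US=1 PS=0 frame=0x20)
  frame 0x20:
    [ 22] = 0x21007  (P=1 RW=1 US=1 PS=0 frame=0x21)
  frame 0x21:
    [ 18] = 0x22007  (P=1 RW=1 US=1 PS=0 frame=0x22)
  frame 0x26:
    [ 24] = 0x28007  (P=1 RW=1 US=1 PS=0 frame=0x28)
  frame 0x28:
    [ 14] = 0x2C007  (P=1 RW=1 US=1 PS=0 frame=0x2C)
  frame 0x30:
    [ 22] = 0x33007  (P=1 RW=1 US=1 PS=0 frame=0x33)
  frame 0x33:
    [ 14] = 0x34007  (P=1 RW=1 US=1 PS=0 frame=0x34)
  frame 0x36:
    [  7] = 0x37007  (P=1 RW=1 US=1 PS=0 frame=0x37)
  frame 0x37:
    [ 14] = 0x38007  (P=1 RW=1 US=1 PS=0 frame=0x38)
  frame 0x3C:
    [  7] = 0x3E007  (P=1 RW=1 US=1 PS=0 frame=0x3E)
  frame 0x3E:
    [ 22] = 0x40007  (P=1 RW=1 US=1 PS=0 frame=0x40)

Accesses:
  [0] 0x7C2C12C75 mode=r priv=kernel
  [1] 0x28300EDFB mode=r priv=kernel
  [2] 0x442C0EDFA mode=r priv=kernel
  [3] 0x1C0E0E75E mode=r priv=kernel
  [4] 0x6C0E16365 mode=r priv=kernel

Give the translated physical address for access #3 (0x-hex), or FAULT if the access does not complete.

Per-access translation:
#0 VA=0x7C2C12C75 (r,kernel):
  L0: frame=0x1C idx=31 entry=0x20007 [P=1 RW=1 US=1 PS=0]
  L1: frame=0x20 idx=22 entry=0x21007 [P=1 RW=1 US=1 PS=0]
  L2: frame=0x21 idx=18 entry=0x22007 [P=1 RW=1 US=1 PS=0]
  ✓ 0x22C75  — 3 lookups
#1 VA=0x28300EDFB (r,kernel):
  L0: frame=0x1C idx=10 entry=0x26007 [P=1 RW=1 US=1 PS=0]
  L1: frame=0x26 idx=24 entry=0x28007 [P=1 RW=1 US=1 PS=0]
  L2: frame=0x28 idx=14 entry=0x2C007 [P=1 RW=1 US=1 PS=0]
  ✓ 0x2CDFB  — 3 lookups
#2 VA=0x442C0EDFA (r,kernel):
  L0: frame=0x1C idx=17 entry=0x30007 [P=1 RW=1 US=1 PS=0]
  L1: frame=0x30 idx=22 entry=0x33007 [P=1 RW=1 US=1 PS=0]
  L2: frame=0x33 idx=14 entry=0x34007 [P=1 RW=1 US=1 PS=0]
  ✓ 0x34DFA  — 3 lookups
#3 VA=0x1C0E0E75E (r,kernel):
  L0: frame=0x1C idx=7 entry=0x36007 [P=1 RW=1 US=1 PS=0]
  L1: frame=0x36 idx=7 entry=0x37007 [P=1 RW=1 US=1 PS=0]
  L2: frame=0x37 idx=14 entry=0x38007 [P=1 RW=1 US=1 PS=0]
  ✓ 0x3875E  — 3 lookups
#4 VA=0x6C0E16365 (r,kernel):
  L0: frame=0x1C idx=27 entry=0x3C007 [P=1 RW=1 US=1 PS=0]
  L1: frame=0x3C idx=7 entry=0x3E007 [P=1 RW=1 US=1 PS=0]
  L2: frame=0x3E idx=22 entry=0x40007 [P=1 RW=1 US=1 PS=0]
  ✓ 0x40365  — 3 lookups

Access #3 PA: 0x3875E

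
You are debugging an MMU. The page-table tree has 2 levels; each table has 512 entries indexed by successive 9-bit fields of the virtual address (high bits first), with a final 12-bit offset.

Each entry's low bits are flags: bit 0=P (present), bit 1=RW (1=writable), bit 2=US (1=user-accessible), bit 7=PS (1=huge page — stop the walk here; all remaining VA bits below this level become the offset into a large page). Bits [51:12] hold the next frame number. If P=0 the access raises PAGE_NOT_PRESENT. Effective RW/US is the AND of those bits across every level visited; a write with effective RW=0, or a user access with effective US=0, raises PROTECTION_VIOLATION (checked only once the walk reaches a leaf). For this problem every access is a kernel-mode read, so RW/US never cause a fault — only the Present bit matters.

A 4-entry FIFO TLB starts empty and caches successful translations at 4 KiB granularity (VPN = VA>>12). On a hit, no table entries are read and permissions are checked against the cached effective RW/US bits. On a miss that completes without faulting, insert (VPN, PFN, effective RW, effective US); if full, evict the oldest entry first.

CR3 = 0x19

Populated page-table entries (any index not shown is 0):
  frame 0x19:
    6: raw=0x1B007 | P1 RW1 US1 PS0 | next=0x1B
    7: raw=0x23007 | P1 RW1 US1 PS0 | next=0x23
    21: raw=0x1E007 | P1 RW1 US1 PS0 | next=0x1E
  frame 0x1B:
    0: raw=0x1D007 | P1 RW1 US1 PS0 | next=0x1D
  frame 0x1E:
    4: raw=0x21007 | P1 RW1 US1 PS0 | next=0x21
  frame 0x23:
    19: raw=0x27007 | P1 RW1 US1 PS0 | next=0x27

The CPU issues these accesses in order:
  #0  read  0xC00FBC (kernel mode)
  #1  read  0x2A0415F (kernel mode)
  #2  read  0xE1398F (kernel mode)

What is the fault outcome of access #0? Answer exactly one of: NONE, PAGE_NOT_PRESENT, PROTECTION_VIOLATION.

Walk each access:
#0 VA=0xC00FBC (r,kernel):
  [0] read 0x19 idx=6: raw=0x1B007 flags P=1 W=1 U=1 S=0
  [1] read 0x1B idx=0: raw=0x1D007 flags P=1 W=1 U=1 S=0
  ⇒ phys 0x1DFBC  [2 reads]
#1 VA=0x2A0415F (r,kernel):
  [0] read 0x19 idx=21: raw=0x1E007 flags P=1 W=1 U=1 S=0
  [1] read 0x1E idx=4: raw=0x21007 flags P=1 W=1 U=1 S=0
  ⇒ phys 0x2115F  [2 reads]
#2 VA=0xE1398F (r,kernel):
  [0] read 0x19 idx=7: raw=0x23007 flags P=1 W=1 U=1 S=0
  [1] read 0x23 idx=19: raw=0x27007 flags P=1 W=1 U=1 S=0
  ⇒ phys 0x2798F  [2 reads]

Access #0 fault: NONE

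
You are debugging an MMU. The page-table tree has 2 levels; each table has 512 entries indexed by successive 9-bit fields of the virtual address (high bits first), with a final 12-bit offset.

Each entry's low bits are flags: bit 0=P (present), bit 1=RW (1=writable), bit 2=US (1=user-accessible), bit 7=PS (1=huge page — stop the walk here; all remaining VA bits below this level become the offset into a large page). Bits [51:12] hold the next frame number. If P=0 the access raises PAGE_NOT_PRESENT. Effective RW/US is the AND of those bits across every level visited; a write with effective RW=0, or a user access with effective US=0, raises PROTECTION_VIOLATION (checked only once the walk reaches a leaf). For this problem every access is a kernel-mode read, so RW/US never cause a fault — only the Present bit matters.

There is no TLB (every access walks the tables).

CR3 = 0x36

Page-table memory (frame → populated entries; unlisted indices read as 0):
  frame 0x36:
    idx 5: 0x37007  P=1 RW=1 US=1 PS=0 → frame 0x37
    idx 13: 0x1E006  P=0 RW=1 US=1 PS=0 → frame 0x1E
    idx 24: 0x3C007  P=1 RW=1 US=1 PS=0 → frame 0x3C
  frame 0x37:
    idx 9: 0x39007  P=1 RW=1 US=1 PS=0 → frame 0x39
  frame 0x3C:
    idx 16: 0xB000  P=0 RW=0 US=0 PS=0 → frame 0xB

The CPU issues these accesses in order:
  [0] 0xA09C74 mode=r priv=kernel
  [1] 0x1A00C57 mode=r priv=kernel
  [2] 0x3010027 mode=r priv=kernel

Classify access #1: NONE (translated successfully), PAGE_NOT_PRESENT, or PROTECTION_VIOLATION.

Walk each access:
#0 VA=0xA09C74 (r,kernel):
  L0 @0x36[5] → 0x37007  P=1,RW=1,US=1,PS=0
  L1 @0x37[9] → 0x39007  P=1,RW=1,US=1,PS=0
  ⇒ phys 0x39C74  [2 reads]
#1 VA=0x1A00C57 (r,kernel):
  L0 @0x36[13] → 0x1E006  P=0,RW=1,US=1,PS=0
  ✗ PAGE_NOT_PRESENT  [1 reads]
#2 VA=0x3010027 (r,kernel):
  L0 @0x36[24] → 0x3C007  P=1,RW=1,US=1,PS=0
  L1 @0x3C[16] → 0xB000  P=0,RW=0,US=0,PS=0
  ✗ PAGE_NOT_PRESENT  [2 reads]

Access #1 fault: PAGE_NOT_PRESENT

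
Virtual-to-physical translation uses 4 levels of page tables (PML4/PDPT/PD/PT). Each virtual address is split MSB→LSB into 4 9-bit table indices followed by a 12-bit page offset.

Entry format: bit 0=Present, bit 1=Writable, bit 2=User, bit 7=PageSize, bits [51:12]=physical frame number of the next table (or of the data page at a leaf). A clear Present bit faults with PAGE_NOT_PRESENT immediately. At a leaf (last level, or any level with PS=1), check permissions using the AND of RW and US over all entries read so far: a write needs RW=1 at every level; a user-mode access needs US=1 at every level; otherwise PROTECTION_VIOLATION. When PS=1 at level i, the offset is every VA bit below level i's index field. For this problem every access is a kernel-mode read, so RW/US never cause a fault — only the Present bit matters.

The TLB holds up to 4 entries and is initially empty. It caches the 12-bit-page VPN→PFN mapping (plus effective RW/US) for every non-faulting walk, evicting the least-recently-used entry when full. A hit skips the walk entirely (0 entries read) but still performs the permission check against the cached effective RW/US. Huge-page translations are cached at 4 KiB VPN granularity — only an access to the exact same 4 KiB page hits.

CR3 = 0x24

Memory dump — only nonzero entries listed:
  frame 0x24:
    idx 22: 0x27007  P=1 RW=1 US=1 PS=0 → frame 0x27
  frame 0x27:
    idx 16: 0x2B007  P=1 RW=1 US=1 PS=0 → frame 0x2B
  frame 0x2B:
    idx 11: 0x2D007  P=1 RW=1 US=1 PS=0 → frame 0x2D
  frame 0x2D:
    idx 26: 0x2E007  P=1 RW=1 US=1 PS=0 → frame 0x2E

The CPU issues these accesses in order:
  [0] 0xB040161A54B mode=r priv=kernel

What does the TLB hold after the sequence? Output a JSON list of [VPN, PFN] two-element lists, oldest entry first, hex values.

Walk each access:
#0 VA=0xB040161A54B (r,kernel):
  [0] read 0x24 idx=22: raw=0x27007 flags P=1 W=1 U=1 S=0
  [1] read 0x27 idx=16: raw=0x2B007 flags P=1 W=1 U=1 S=0
  [2] read 0x2B idx=11: raw=0x2D007 flags P=1 W=1 U=1 S=0
  [3] read 0x2D idx=26: raw=0x2E007 flags P=1 W=1 U=1 S=0
  → PA=0x2E54B  (4 entries read)

TLB: [["0xB040161A", "0x2E"]]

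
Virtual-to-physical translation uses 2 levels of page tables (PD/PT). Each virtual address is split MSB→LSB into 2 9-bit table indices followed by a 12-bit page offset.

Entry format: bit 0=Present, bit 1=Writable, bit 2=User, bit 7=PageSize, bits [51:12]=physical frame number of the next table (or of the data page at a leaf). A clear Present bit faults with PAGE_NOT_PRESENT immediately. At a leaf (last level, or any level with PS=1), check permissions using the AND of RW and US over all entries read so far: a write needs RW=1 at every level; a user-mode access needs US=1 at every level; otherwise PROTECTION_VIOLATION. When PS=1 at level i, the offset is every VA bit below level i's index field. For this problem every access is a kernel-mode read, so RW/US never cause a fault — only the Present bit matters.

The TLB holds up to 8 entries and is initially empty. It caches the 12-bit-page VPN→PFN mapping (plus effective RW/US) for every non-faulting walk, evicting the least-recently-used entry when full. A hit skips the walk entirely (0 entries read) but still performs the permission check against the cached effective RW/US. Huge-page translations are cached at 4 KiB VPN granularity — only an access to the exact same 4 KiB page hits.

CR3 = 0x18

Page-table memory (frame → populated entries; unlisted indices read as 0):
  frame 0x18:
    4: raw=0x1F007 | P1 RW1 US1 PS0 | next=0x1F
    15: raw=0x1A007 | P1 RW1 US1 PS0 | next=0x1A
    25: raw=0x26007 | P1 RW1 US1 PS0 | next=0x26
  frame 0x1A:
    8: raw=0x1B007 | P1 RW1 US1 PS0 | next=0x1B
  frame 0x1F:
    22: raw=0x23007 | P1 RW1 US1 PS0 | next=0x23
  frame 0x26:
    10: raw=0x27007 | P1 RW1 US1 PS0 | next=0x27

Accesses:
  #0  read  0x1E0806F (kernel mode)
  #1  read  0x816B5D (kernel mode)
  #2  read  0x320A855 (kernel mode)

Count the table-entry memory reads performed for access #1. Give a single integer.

Trace:
#0 VA=0x1E0806F (r,kernel):
  L0 @0x18[15] → 0x1A007  P=1,RW=1,US=1,PS=0
  L1 @0x1A[8] → 0x1B007  P=1,RW=1,US=1,PS=0
  → PA=0x1B06F  (2 entries read)
#1 VA=0x816B5D (r,kernel):
  L0 @0x18[4] → 0x1F007  P=1,RW=1,US=1,PS=0
  L1 @0x1F[22] → 0x23007  P=1,RW=1,US=1,PS=0
  → PA=0x23B5D  (2 entries read)
#2 VA=0x320A855 (r,kernel):
  L0 @0x18[25] → 0x26007  P=1,RW=1,US=1,PS=0
  L1 @0x26[10] → 0x27007  P=1,RW=1,US=1,PS=0
  → PA=0x27855  (2 entries read)

Entries read for #1: 2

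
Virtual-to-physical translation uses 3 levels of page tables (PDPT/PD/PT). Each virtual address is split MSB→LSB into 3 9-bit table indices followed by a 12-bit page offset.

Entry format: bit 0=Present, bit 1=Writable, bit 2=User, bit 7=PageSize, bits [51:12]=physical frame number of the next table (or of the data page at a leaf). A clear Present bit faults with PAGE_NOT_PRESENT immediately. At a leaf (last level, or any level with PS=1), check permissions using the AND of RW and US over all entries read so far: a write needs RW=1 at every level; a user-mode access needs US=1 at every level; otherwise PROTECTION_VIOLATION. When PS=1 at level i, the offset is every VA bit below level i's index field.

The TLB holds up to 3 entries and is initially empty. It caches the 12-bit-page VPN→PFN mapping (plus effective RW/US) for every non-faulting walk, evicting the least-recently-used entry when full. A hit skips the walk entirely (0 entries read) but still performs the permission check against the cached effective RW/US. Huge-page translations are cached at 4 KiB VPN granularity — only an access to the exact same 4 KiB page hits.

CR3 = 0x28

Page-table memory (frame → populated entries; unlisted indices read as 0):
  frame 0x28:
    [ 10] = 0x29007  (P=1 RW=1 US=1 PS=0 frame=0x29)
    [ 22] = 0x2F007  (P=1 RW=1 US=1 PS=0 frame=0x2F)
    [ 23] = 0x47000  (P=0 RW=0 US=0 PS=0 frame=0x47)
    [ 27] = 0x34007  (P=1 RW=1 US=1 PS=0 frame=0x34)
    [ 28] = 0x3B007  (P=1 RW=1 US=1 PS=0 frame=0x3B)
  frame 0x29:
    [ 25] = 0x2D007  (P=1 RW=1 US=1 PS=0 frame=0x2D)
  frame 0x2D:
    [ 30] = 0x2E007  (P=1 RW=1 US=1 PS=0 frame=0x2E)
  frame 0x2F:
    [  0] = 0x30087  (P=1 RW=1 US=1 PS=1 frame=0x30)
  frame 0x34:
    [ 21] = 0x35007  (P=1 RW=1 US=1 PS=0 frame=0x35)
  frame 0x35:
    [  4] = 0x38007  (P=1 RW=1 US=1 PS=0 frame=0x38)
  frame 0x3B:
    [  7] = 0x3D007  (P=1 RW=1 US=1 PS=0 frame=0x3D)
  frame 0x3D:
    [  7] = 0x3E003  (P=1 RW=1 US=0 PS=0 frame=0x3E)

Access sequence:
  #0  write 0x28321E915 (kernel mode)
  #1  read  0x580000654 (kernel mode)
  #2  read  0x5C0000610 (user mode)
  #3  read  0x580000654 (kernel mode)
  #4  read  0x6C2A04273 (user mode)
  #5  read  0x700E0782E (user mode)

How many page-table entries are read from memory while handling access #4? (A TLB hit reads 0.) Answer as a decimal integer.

Trace:
#0 VA=0x28321E915 (w,kernel):
  L0 @0x28[10] → 0x29007  P=1,RW=1,US=1,PS=0
  L1 @0x29[25] → 0x2D007  P=1,RW=1,US=1,PS=0
  L2 @0x2D[30] → 0x2E007  P=1,RW=1,US=1,PS=0
  ⇒ phys 0x2E915  [3 reads]
#1 VA=0x580000654 (r,kernel):
  L0 @0x28[22] → 0x2F007  P=1,RW=1,US=1,PS=0
  L1 @0x2F[0] → 0x30087  P=1,RW=1,US=1,PS=1
  ⇒ phys 0x30654 (huge @L1)  [2 reads]
#2 VA=0x5C0000610 (r,user):
  L0 @0x28[23] → 0x47000  P=0,RW=0,US=0,PS=0
  → PAGE_NOT_PRESENT  (1 entries read)
#3 VA=0x580000654 (r,kernel):
  TLB hit vpn=0x580000 → PA=0x30654
#4 VA=0x6C2A04273 (r,user):
  L0 @0x28[27] → 0x34007  P=1,RW=1,US=1,PS=0
  L1 @0x34[21] → 0x35007  P=1,RW=1,US=1,PS=0
  L2 @0x35[4] → 0x38007  P=1,RW=1,US=1,PS=0
  ⇒ phys 0x38273  [3 reads]
#5 VA=0x700E0782E (r,user):
  L0 @0x28[28] → 0x3B007  P=1,RW=1,US=1,PS=0
  L1 @0x3B[7] → 0x3D007  P=1,RW=1,US=1,PS=0
  L2 @0x3D[7] → 0x3E003  P=1,RW=1,US=0,PS=0
  → PROTECTION_VIOLATION  (3 entries read)

Entries read for #4: 3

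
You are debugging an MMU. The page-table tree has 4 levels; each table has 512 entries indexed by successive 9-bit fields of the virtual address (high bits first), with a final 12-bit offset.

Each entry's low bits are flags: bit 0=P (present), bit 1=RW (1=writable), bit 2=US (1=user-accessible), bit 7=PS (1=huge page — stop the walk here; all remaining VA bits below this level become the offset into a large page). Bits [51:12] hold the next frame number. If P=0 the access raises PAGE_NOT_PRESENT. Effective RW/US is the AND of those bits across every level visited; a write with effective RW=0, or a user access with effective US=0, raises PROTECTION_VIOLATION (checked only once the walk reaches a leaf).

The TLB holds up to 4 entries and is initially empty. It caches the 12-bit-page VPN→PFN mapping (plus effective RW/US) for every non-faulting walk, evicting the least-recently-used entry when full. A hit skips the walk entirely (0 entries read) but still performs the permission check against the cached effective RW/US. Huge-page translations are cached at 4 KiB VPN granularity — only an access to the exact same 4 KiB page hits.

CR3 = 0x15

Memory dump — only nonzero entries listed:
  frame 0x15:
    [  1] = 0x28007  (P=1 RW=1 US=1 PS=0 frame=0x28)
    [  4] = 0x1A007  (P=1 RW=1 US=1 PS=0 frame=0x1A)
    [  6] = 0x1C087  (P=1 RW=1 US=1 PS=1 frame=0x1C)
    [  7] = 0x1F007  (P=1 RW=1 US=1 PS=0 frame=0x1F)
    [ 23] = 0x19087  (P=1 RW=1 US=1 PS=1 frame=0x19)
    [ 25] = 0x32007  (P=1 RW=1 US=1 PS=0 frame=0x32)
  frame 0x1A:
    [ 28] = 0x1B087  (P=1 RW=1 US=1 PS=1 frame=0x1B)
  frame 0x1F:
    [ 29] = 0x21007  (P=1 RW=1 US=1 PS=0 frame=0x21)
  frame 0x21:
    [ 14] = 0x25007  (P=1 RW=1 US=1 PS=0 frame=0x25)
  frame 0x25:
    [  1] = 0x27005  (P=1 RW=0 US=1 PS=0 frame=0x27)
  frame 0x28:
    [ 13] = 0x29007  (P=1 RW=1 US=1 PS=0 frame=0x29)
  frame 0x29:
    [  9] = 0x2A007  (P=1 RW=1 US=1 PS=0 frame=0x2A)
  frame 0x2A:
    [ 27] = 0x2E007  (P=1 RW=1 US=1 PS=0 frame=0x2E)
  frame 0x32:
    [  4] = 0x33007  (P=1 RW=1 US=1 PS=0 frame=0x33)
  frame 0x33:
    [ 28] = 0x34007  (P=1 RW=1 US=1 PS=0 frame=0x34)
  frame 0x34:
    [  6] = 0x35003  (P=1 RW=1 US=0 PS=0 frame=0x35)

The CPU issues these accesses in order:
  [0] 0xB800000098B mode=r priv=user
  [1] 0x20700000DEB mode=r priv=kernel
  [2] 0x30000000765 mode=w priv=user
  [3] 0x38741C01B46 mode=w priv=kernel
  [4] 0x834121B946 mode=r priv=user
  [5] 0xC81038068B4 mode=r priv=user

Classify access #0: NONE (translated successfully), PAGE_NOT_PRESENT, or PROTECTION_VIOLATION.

Trace:
#0 VA=0xB800000098B (r,user):
  L0: frame=0x15 idx=23 entry=0x19087 [P=1 RW=1 US=1 PS=1]
  → PA=0x1998B (huge @L0)  (1 entries read)
#1 VA=0x20700000DEB (r,kernel):
  L0: frame=0x15 idx=4 entry=0x1A007 [P=1 RW=1 US=1 PS=0]
  L1: frame=0x1A idx=28 entry=0x1B087 [P=1 RW=1 US=1 PS=1]
  → PA=0x1BDEB (huge @L1)  (2 entries read)
#2 VA=0x30000000765 (w,user):
  L0: frame=0x15 idx=6 entry=0x1C087 [P=1 RW=1 US=1 PS=1]
  → PA=0x1C765 (huge @L0)  (1 entries read)
#3 VA=0x38741C01B46 (w,kernel):
  L0: frame=0x15 idx=7 entry=0x1F007 [P=1 RW=1 US=1 PS=0]
  L1: frame=0x1F idx=29 entry=0x21007 [P=1 RW=1 US=1 PS=0]
  L2: frame=0x21 idx=14 entry=0x25007 [P=1 RW=1 US=1 PS=0]
  L3: frame=0x25 idx=1 entry=0x27005 [P=1 RW=0 US=1 PS=0]
  → PROTECTION_VIOLATION  (4 entries read)
#4 VA=0x834121B946 (r,user):
  L0: frame=0x15 idx=1 entry=0x28007 [P=1 RW=1 US=1 PS=0]
  L1: frame=0x28 idx=13 entry=0x29007 [P=1 RW=1 US=1 PS=0]
  L2: frame=0x29 idx=9 entry=0x2A007 [P=1 RW=1 US=1 PS=0]
  L3: frame=0x2A idx=27 entry=0x2E007 [P=1 RW=1 US=1 PS=0]
  → PA=0x2E946  (4 entries read)
#5 VA=0xC81038068B4 (r,user):
  L0: frame=0x15 idx=25 entry=0x32007 [P=1 RW=1 US=1 PS=0]
  L1: frame=0x32 idx=4 entry=0x33007 [P=1 RW=1 US=1 PS=0]
  L2: frame=0x33 idx=28 entry=0x34007 [P=1 RW=1 US=1 PS=0]
  L3: frame=0x34 idx=6 entry=0x35003 [P=1 RW=1 US=0 PS=0]
  → PROTECTION_VIOLATION  (4 entries read)

Access #0 fault: NONE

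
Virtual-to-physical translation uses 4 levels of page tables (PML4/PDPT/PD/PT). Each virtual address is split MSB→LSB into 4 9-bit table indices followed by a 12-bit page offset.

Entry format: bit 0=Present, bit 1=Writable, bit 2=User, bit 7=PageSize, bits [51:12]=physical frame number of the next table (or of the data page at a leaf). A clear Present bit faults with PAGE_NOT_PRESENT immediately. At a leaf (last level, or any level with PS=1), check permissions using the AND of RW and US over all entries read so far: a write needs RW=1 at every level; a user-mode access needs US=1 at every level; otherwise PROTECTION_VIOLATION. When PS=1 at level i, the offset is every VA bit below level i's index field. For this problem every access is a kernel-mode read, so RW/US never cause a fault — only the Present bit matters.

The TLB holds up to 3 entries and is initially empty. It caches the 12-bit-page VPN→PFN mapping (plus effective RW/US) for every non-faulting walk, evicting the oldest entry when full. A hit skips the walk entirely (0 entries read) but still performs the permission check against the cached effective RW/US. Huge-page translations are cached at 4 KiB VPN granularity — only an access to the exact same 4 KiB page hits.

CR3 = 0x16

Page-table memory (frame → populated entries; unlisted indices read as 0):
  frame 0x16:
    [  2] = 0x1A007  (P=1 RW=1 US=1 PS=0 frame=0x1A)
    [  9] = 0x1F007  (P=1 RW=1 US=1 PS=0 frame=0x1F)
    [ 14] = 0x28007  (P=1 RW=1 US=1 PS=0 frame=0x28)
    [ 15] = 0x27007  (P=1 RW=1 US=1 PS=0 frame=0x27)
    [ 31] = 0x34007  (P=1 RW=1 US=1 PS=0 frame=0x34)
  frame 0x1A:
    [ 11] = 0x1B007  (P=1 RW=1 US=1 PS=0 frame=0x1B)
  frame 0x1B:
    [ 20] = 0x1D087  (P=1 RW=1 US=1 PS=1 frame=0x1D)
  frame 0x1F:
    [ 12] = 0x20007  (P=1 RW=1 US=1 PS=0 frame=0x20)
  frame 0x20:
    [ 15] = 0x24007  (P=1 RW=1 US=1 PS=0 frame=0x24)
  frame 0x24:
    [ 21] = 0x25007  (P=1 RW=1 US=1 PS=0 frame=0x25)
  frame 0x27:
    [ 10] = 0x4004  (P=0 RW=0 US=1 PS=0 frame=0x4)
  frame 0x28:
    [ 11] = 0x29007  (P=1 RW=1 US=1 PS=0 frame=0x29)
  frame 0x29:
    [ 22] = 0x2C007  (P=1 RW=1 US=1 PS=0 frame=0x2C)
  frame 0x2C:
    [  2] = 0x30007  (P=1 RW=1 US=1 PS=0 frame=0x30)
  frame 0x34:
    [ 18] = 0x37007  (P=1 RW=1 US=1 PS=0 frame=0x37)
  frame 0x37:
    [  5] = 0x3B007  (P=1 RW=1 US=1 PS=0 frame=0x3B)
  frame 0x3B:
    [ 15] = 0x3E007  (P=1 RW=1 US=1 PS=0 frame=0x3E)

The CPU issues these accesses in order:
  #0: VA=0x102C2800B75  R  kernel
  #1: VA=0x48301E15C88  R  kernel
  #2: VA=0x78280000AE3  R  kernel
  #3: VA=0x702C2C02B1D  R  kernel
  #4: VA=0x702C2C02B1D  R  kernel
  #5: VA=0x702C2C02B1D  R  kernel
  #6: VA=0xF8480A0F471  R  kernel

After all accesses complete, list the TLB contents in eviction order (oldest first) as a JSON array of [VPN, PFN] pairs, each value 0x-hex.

Trace:
#0 VA=0x102C2800B75 (r,kernel):
  [0] read 0x16 idx=2: raw=0x1A007 flags P=1 W=1 U=1 S=0
  [1] read 0x1A idx=11: raw=0x1B007 flags P=1 W=1 U=1 S=0
  [2] read 0x1B idx=20: raw=0x1D087 flags P=1 W=1 U=1 S=1
  → PA=0x1DB75 (huge @L2)  (3 entries read)
#1 VA=0x48301E15C88 (r,kernel):
  [0] read 0x16 idx=9: raw=0x1F007 flags P=1 W=1 U=1 S=0
  [1] read 0x1F idx=12: raw=0x20007 flags P=1 W=1 U=1 S=0
  [2] read 0x20 idx=15: raw=0x24007 flags P=1 W=1 U=1 S=0
  [3] read 0x24 idx=21: raw=0x25007 flags P=1 W=1 U=1 S=0
  → PA=0x25C88  (4 entries read)
#2 VA=0x78280000AE3 (r,kernel):
  [0] read 0x16 idx=15: raw=0x27007 flags P=1 W=1 U=1 S=0
  [1] read 0x27 idx=10: raw=0x4004 flags P=0 W=0 U=1 S=0
  ⇒ fault: PAGE_NOT_PRESENT  — 2 lookups
#3 VA=0x702C2C02B1D (r,kernel):
  [0] read 0x16 idx=14: raw=0x28007 flags P=1 W=1 U=1 S=0
  [1] read 0x28 idx=11: raw=0x29007 flags P=1 W=1 U=1 S=0
  [2] read 0x29 idx=22: raw=0x2C007 flags P=1 W=1 U=1 S=0
  [3] read 0x2C idx=2: raw=0x30007 flags P=1 W=1 U=1 S=0
  → PA=0x30B1D  (4 entries read)
#4 VA=0x702C2C02B1D (r,kernel):
  TLB hit vpn=0x702C2C02 → PA=0x30B1D
#5 VA=0x702C2C02B1D (r,kernel):
  TLB hit vpn=0x702C2C02 → PA=0x30B1D
#6 VA=0xF8480A0F471 (r,kernel):
  [0] read 0x16 idx=31: raw=0x34007 flags P=1 W=1 U=1 S=0
  [1] read 0x34 idx=18: raw=0x37007 flags P=1 W=1 U=1 S=0
  [2] read 0x37 idx=5: raw=0x3B007 flags P=1 W=1 U=1 S=0
  [3] read 0x3B idx=15: raw=0x3E007 flags P=1 W=1 U=1 S=0
  → PA=0x3E471  (4 entries read)

TLB: [["0x48301E15", "0x25"], ["0x702C2C02", "0x30"], ["0xF8480A0F", "0x3E"]]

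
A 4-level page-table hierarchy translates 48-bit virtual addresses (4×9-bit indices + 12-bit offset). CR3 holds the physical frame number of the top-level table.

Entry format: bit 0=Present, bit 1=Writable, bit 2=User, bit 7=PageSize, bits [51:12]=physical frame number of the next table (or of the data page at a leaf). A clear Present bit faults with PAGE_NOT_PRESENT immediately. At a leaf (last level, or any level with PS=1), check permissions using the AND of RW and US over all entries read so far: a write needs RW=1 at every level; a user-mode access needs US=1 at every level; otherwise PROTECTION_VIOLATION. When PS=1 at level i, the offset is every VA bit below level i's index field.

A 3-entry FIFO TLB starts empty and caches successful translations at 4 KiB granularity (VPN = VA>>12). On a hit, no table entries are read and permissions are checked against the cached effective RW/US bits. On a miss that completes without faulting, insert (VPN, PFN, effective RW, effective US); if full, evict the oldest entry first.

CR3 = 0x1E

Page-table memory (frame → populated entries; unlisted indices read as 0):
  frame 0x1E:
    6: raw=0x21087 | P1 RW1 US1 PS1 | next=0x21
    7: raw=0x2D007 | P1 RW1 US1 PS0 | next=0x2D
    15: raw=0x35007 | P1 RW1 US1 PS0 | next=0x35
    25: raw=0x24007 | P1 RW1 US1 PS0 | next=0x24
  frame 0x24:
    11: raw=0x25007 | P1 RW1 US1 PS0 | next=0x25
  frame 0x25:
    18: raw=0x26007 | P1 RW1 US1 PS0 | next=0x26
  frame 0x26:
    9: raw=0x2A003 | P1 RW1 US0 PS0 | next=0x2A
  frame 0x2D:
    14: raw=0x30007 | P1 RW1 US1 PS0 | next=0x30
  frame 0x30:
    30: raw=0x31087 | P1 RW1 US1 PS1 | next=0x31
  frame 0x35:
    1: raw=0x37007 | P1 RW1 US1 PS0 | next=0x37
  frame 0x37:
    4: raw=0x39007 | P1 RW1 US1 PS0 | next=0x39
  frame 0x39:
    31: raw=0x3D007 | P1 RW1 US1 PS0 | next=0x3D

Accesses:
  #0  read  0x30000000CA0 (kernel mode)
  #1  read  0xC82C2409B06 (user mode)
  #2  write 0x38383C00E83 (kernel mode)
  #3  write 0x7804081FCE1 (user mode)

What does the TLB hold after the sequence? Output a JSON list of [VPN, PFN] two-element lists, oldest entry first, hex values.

Per-access translation:
#0 VA=0x30000000CA0 (r,kernel):
  [0] read 0x1E idx=6: raw=0x21087 flags P=1 W=1 U=1 S=1
  ✓ 0x21CA0 (huge @L0)  — 1 lookups
#1 VA=0xC82C2409B06 (r,user):
  [0] read 0x1E idx=25: raw=0x24007 flags P=1 W=1 U=1 S=0
  [1] read 0x24 idx=11: raw=0x25007 flags P=1 W=1 U=1 S=0
  [2] read 0x25 idx=18: raw=0x26007 flags P=1 W=1 U=1 S=0
  [3] read 0x26 idx=9: raw=0x2A003 flags P=1 W=1 U=0 S=0
  → PROTECTION_VIOLATION  (4 entries read)
#2 VA=0x38383C00E83 (w,kernel):
  [0] read 0x1E idx=7: raw=0x2D007 flags P=1 W=1 U=1 S=0
  [1] read 0x2D idx=14: raw=0x30007 flags P=1 W=1 U=1 S=0
  [2] read 0x30 idx=30: raw=0x31087 flags P=1 W=1 U=1 S=1
  ✓ 0x31E83 (huge @L2)  — 3 lookups
#3 VA=0x7804081FCE1 (w,user):
  [0] read 0x1E idx=15: raw=0x35007 flags P=1 W=1 U=1 S=0
  [1] read 0x35 idx=1: raw=0x37007 flags P=1 W=1 U=1 S=0
  [2] read 0x37 idx=4: raw=0x39007 flags P=1 W=1 U=1 S=0
  [3] read 0x39 idx=31: raw=0x3D007 flags P=1 W=1 U=1 S=0
  ✓ 0x3DCE1  — 4 lookups

TLB: [["0x30000000", "0x21"], ["0x38383C00", "0x31"], ["0x7804081F", "0x3D"]]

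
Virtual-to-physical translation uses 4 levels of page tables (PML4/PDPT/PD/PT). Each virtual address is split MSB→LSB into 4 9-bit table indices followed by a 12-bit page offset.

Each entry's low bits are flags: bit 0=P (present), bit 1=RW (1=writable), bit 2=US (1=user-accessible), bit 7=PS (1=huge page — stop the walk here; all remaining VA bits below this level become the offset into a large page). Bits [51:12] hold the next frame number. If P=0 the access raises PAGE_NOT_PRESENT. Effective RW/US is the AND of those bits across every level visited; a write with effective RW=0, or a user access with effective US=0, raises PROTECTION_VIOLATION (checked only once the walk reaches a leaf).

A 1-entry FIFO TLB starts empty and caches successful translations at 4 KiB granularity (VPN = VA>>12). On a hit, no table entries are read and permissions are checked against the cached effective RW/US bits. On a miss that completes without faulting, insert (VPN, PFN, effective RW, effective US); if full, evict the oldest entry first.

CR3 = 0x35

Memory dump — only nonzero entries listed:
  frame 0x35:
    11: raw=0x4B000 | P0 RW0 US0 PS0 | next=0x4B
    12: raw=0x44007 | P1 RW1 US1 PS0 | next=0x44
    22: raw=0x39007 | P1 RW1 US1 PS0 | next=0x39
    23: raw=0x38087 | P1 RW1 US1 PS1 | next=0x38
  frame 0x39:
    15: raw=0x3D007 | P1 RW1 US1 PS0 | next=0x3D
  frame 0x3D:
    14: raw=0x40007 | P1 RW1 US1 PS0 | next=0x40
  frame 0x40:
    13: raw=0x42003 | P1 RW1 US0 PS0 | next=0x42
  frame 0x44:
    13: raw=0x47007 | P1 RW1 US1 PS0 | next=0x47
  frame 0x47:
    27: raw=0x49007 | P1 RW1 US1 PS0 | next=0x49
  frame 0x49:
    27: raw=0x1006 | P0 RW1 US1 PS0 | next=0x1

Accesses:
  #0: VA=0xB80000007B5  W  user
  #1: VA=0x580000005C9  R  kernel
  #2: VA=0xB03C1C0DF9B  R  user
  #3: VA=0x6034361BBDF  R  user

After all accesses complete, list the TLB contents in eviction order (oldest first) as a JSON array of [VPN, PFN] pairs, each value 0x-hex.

Walk each access:
#0 VA=0xB80000007B5 (w,user):
  lvl0: tbl 0x35, slot 23 ⇒ 0x38087 (P1/RW1/US1/PS1)
  ✓ 0x387B5 (huge @L0)  — 1 lookups
#1 VA=0x580000005C9 (r,kernel):
  lvl0: tbl 0x35, slot 11 ⇒ 0x4B000 (P0/RW0/US0/PS0)
  ⇒ fault: PAGE_NOT_PRESENT  — 1 lookups
#2 VA=0xB03C1C0DF9B (r,user):
  lvl0: tbl 0x35, slot 22 ⇒ 0x39007 (P1/RW1/US1/PS0)
  lvl1: tbl 0x39, slot 15 ⇒ 0x3D007 (P1/RW1/US1/PS0)
  lvl2: tbl 0x3D, slot 14 ⇒ 0x40007 (P1/RW1/US1/PS0)
  lvl3: tbl 0x40, slot 13 ⇒ 0x42003 (P1/RW1/US0/PS0)
  ⇒ fault: PROTECTION_VIOLATION  — 4 lookups
#3 VA=0x6034361BBDF (r,user):
  lvl0: tbl 0x35, slot 12 ⇒ 0x44007 (P1/RW1/US1/PS0)
  lvl1: tbl 0x44, slot 13 ⇒ 0x47007 (P1/RW1/US1/PS0)
  lvl2: tbl 0x47, slot 27 ⇒ 0x49007 (P1/RW1/US1/PS0)
  lvl3: tbl 0x49, slot 27 ⇒ 0x1006 (P0/RW1/US1/PS0)
  ⇒ fault: PAGE_NOT_PRESENT  — 4 lookups

TLB: [["0xB8000000", "0x38"]]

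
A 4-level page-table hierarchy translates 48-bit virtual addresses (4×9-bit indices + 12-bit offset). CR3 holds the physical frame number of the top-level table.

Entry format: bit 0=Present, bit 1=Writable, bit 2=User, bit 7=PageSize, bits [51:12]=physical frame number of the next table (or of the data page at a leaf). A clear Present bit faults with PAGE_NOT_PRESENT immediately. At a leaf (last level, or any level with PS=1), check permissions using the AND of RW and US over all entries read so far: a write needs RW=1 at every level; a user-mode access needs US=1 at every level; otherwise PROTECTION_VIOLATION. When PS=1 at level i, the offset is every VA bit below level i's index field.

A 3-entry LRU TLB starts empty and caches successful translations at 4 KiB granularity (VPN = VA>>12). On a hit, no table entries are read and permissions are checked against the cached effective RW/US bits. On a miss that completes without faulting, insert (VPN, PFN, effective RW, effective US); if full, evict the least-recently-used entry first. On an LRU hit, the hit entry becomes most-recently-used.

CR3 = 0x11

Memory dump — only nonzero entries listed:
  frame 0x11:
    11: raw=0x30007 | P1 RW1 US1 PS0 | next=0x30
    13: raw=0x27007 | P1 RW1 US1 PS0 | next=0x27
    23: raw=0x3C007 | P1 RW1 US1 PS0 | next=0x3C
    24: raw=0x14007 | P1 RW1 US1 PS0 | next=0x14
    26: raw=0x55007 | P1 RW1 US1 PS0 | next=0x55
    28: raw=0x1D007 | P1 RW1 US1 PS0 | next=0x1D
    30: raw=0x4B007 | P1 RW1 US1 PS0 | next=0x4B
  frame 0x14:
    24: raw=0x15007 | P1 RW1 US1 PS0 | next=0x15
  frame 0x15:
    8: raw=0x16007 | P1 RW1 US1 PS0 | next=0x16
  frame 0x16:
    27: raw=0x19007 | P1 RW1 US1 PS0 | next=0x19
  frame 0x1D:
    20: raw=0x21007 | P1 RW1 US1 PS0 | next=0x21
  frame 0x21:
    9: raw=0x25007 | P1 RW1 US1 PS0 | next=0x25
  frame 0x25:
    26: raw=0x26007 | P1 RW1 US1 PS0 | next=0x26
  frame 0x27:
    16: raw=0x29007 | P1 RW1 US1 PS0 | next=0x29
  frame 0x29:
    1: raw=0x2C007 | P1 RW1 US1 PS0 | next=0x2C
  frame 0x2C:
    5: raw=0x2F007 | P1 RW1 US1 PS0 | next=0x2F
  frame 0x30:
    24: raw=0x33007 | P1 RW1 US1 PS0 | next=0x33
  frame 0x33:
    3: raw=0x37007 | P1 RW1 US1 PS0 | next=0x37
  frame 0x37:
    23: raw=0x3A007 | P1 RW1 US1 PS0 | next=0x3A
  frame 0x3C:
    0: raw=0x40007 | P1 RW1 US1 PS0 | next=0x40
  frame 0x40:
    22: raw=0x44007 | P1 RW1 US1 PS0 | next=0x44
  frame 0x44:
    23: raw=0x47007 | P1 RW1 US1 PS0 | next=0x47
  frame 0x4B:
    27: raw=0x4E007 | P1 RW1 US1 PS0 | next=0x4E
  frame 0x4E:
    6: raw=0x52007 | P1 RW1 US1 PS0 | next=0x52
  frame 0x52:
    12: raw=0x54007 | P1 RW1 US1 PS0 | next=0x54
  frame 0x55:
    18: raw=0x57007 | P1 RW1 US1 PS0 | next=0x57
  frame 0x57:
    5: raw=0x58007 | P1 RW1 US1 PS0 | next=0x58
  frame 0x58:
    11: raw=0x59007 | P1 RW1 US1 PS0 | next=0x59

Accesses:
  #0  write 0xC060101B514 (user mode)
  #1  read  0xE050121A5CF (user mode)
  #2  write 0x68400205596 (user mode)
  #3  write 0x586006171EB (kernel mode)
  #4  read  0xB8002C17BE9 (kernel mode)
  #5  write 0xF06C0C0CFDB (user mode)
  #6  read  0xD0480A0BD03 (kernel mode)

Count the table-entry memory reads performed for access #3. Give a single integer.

Walk each access:
#0 VA=0xC060101B514 (w,user):
  L0 @0x11[24] → 0x14007  P=1,RW=1,US=1,PS=0
  L1 @0x14[24] → 0x15007  P=1,RW=1,US=1,PS=0
  L2 @0x15[8] → 0x16007  P=1,RW=1,US=1,PS=0
  L3 @0x16[27] → 0x19007  P=1,RW=1,US=1,PS=0
  ✓ 0x19514  — 4 lookups
#1 VA=0xE050121A5CF (r,user):
  L0 @0x11[28] → 0x1D007  P=1,RW=1,US=1,PS=0
  L1 @0x1D[20] → 0x21007  P=1,RW=1,US=1,PS=0
  L2 @0x21[9] → 0x25007  P=1,RW=1,US=1,PS=0
  L3 @0x25[26] → 0x26007  P=1,RW=1,US=1,PS=0
  ✓ 0x265CF  — 4 lookups
#2 VA=0x68400205596 (w,user):
  L0 @0x11[13] → 0x27007  P=1,RW=1,US=1,PS=0
  L1 @0x27[16] → 0x29007  P=1,RW=1,US=1,PS=0
  L2 @0x29[1] → 0x2C007  P=1,RW=1,US=1,PS=0
  L3 @0x2C[5] → 0x2F007  P=1,RW=1,US=1,PS=0
  ✓ 0x2F596  — 4 lookups
#3 VA=0x586006171EB (w,kernel):
  L0 @0x11[11] → 0x30007  P=1,RW=1,US=1,PS=0
  L1 @0x30[24] → 0x33007  P=1,RW=1,US=1,PS=0
  L2 @0x33[3] → 0x37007  P=1,RW=1,US=1,PS=0
  L3 @0x37[23] → 0x3A007  P=1,RW=1,US=1,PS=0
  ✓ 0x3A1EB  — 4 lookups
#4 VA=0xB8002C17BE9 (r,kernel):
  L0 @0x11[23] → 0x3C007  P=1,RW=1,US=1,PS=0
  L1 @0x3C[0] → 0x40007  P=1,RW=1,US=1,PS=0
  L2 @0x40[22] → 0x44007  P=1,RW=1,US=1,PS=0
  L3 @0x44[23] → 0x47007  P=1,RW=1,US=1,PS=0
  ✓ 0x47BE9  — 4 lookups
#5 VA=0xF06C0C0CFDB (w,user):
  L0 @0x11[30] → 0x4B007  P=1,RW=1,US=1,PS=0
  L1 @0x4B[27] → 0x4E007  P=1,RW=1,US=1,PS=0
  L2 @0x4E[6] → 0x52007  P=1,RW=1,US=1,PS=0
  L3 @0x52[12] → 0x54007  P=1,RW=1,US=1,PS=0
  ✓ 0x54FDB  — 4 lookups
#6 VA=0xD0480A0BD03 (r,kernel):
  L0 @0x11[26] → 0x55007  P=1,RW=1,US=1,PS=0
  L1 @0x55[18] → 0x57007  P=1,RW=1,US=1,PS=0
  L2 @0x57[5] → 0x58007  P=1,RW=1,US=1,PS=0
  L3 @0x58[11] → 0x59007  P=1,RW=1,US=1,PS=0
  ✓ 0x59D03  — 4 lookups

Entries read for #3: 4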